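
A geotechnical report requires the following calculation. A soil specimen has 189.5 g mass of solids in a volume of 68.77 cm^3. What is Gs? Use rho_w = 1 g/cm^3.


Using Gs = m_s / (V_s * rho_w)
Since rho_w = 1 g/cm^3:
Gs = 189.5 / 68.77
Gs = 2.756


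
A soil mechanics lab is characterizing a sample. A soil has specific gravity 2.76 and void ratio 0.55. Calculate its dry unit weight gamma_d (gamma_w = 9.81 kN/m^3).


Using gamma_d = Gs * gamma_w / (1 + e)
gamma_d = 2.76 * 9.81 / (1 + 0.55)
gamma_d = 2.76 * 9.81 / 1.55
gamma_d = 17.468 kN/m^3


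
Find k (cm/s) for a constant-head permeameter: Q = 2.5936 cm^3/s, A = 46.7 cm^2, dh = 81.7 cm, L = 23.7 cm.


Compute hydraulic gradient:
i = dh / L = 81.7 / 23.7 = 3.44726
Then apply Darcy's law:
k = Q / (A * i)
k = 2.5936 / (46.7 * 3.44726)
k = 2.5936 / 160.987
k = 0.016111 cm/s


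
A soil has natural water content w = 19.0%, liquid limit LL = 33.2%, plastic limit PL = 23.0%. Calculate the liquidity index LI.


First compute the plasticity index:
PI = LL - PL = 33.2 - 23.0 = 10.2
Then compute the liquidity index:
LI = (w - PL) / PI
LI = (19.0 - 23.0) / 10.2
LI = -0.392


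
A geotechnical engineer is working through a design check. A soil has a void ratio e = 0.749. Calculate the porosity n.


Using the relation n = e / (1 + e)
n = 0.749 / (1 + 0.749)
n = 0.749 / 1.749
n = 0.4282


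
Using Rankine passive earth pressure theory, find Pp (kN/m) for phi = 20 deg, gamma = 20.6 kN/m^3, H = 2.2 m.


Compute passive earth pressure coefficient:
Kp = tan^2(45 + phi/2) = tan^2(55.0) = 2.039607
Compute passive force:
Pp = 0.5 * Kp * gamma * H^2
Pp = 0.5 * 2.039607 * 20.6 * 2.2^2
Pp = 101.68 kN/m


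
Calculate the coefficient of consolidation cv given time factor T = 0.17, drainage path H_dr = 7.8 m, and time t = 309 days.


Using cv = T * H_dr^2 / t
H_dr^2 = 7.8^2 = 60.84
cv = 0.17 * 60.84 / 309
cv = 0.03347 m^2/day


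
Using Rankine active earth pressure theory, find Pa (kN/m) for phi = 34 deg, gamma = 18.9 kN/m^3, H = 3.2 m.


Result: 27.36 kN/m

Derivation:
Compute active earth pressure coefficient:
Ka = tan^2(45 - phi/2) = tan^2(28.0) = 0.282715
Compute active force:
Pa = 0.5 * Ka * gamma * H^2
Pa = 0.5 * 0.282715 * 18.9 * 3.2^2
Pa = 27.36 kN/m


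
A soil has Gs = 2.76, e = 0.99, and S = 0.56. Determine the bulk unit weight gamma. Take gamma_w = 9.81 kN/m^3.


Using gamma = gamma_w * (Gs + S*e) / (1 + e)
Numerator: Gs + S*e = 2.76 + 0.56*0.99 = 3.3144
Denominator: 1 + e = 1 + 0.99 = 1.99
gamma = 9.81 * 3.3144 / 1.99
gamma = 16.339 kN/m^3


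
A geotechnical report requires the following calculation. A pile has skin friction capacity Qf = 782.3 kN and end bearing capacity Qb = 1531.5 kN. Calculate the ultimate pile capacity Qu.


Result: 2313.8 kN

Derivation:
Using Qu = Qf + Qb
Qu = 782.3 + 1531.5
Qu = 2313.8 kN


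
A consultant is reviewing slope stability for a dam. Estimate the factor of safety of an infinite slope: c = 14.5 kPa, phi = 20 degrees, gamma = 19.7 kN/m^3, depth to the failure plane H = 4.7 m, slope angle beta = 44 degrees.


Using Fs = c / (gamma*H*sin(beta)*cos(beta)) + tan(phi)/tan(beta)
Cohesion contribution = 14.5 / (19.7*4.7*sin(44)*cos(44))
Cohesion contribution = 0.3134
Friction contribution = tan(20)/tan(44) = 0.376902
Fs = 0.3134 + 0.376902
Fs = 0.69


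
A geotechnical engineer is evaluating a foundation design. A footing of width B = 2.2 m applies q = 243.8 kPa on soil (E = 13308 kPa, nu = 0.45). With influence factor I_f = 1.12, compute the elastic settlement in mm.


Using Se = q * B * (1 - nu^2) * I_f / E
1 - nu^2 = 1 - 0.45^2 = 0.7975
Se = 243.8 * 2.2 * 0.7975 * 1.12 / 13308
Se = 0.035999 m
Convert to mm: Se = 0.035999 * 1000 = 35.999 mm


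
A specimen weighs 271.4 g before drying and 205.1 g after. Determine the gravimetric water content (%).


Using w = (m_wet - m_dry) / m_dry * 100
m_wet - m_dry = 271.4 - 205.1 = 66.3 g
w = 66.3 / 205.1 * 100
w = 32.33 %


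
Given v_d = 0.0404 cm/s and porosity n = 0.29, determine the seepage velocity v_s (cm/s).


Result: 0.13931 cm/s

Derivation:
Using v_s = v_d / n
v_s = 0.0404 / 0.29
v_s = 0.13931 cm/s


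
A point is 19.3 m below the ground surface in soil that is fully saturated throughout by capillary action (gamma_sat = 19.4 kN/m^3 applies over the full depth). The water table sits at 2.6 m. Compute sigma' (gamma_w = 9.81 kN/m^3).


Total stress = gamma_sat * depth
sigma = 19.4 * 19.3 = 374.42 kPa
Pore water pressure u = gamma_w * (depth - d_wt)
u = 9.81 * (19.3 - 2.6) = 163.827 kPa
Effective stress = sigma - u
sigma' = 374.42 - 163.827 = 210.59 kPa


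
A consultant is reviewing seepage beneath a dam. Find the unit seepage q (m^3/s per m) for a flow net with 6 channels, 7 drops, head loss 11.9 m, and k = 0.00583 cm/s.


Result: 0.0005947 m^3/s per m

Derivation:
Convert k to m/s for unit consistency with H:
k = 0.00583 cm/s = 0.00583 / 100 m/s = 5.83e-05 m/s
Using q = k * H * Nf / Nd
Nf / Nd = 6 / 7 = 0.8571
q = 5.83e-05 * 11.9 * 0.8571
q = 0.0005947 m^3/s per m


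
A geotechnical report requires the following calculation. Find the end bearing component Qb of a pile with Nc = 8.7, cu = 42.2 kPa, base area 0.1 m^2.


Using Qb = Nc * cu * Ab
Qb = 8.7 * 42.2 * 0.1
Qb = 36.71 kN


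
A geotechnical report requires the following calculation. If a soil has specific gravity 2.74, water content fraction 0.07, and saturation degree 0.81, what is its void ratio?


Using the relation e = Gs * w / S
e = 2.74 * 0.07 / 0.81
e = 0.2368


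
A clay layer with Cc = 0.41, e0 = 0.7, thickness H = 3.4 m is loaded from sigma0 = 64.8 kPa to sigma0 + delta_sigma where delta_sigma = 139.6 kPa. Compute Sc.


Using Sc = Cc * H / (1 + e0) * log10((sigma0 + delta_sigma) / sigma0)
Stress ratio = (64.8 + 139.6) / 64.8 = 3.15432
log10(3.15432) = 0.498906
Cc * H / (1 + e0) = 0.41 * 3.4 / (1 + 0.7) = 0.82
Sc = 0.82 * 0.498906
Sc = 0.4091 m


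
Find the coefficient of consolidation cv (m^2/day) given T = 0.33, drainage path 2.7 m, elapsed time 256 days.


Using cv = T * H_dr^2 / t
H_dr^2 = 2.7^2 = 7.29
cv = 0.33 * 7.29 / 256
cv = 0.0094 m^2/day


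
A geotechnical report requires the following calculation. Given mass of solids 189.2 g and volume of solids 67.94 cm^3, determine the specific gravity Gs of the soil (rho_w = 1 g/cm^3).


Using Gs = m_s / (V_s * rho_w)
Since rho_w = 1 g/cm^3:
Gs = 189.2 / 67.94
Gs = 2.785


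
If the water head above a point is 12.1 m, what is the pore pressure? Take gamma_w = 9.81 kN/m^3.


Using u = gamma_w * h_w
u = 9.81 * 12.1
u = 118.7 kPa


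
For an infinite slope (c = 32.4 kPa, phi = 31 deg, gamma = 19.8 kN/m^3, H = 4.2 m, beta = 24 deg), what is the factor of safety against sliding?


Using Fs = c / (gamma*H*sin(beta)*cos(beta)) + tan(phi)/tan(beta)
Cohesion contribution = 32.4 / (19.8*4.2*sin(24)*cos(24))
Cohesion contribution = 1.04854
Friction contribution = tan(31)/tan(24) = 1.34956
Fs = 1.04854 + 1.34956
Fs = 2.398


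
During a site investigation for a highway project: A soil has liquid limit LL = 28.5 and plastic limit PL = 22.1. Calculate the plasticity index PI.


Using PI = LL - PL
PI = 28.5 - 22.1
PI = 6.4


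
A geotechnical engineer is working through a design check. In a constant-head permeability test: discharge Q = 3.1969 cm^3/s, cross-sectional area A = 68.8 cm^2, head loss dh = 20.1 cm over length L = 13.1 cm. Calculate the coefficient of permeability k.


Compute hydraulic gradient:
i = dh / L = 20.1 / 13.1 = 1.53435
Then apply Darcy's law:
k = Q / (A * i)
k = 3.1969 / (68.8 * 1.53435)
k = 3.1969 / 105.563
k = 0.030284 cm/s


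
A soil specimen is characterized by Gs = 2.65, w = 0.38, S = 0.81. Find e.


Result: 1.2432

Derivation:
Using the relation e = Gs * w / S
e = 2.65 * 0.38 / 0.81
e = 1.2432


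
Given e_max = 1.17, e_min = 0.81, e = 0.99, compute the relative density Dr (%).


Using Dr = (e_max - e) / (e_max - e_min) * 100
e_max - e = 1.17 - 0.99 = 0.18
e_max - e_min = 1.17 - 0.81 = 0.36
Dr = 0.18 / 0.36 * 100
Dr = 50.0 %


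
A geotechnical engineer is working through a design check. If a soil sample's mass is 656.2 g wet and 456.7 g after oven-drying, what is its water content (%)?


Using w = (m_wet - m_dry) / m_dry * 100
m_wet - m_dry = 656.2 - 456.7 = 199.5 g
w = 199.5 / 456.7 * 100
w = 43.68 %


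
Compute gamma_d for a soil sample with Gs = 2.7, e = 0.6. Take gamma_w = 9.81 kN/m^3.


Using gamma_d = Gs * gamma_w / (1 + e)
gamma_d = 2.7 * 9.81 / (1 + 0.6)
gamma_d = 2.7 * 9.81 / 1.6
gamma_d = 16.554 kN/m^3


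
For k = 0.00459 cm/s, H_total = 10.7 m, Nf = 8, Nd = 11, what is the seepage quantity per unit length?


Convert k to m/s for unit consistency with H:
k = 0.00459 cm/s = 0.00459 / 100 m/s = 4.59e-05 m/s
Using q = k * H * Nf / Nd
Nf / Nd = 8 / 11 = 0.7273
q = 4.59e-05 * 10.7 * 0.7273
q = 0.0003572 m^3/s per m


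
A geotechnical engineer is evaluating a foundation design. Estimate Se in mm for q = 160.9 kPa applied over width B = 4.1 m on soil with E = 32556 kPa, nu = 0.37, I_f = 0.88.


Using Se = q * B * (1 - nu^2) * I_f / E
1 - nu^2 = 1 - 0.37^2 = 0.8631
Se = 160.9 * 4.1 * 0.8631 * 0.88 / 32556
Se = 0.015390 m
Convert to mm: Se = 0.015390 * 1000 = 15.39 mm


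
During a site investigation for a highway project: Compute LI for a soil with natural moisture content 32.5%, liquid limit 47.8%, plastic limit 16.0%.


First compute the plasticity index:
PI = LL - PL = 47.8 - 16.0 = 31.8
Then compute the liquidity index:
LI = (w - PL) / PI
LI = (32.5 - 16.0) / 31.8
LI = 0.519


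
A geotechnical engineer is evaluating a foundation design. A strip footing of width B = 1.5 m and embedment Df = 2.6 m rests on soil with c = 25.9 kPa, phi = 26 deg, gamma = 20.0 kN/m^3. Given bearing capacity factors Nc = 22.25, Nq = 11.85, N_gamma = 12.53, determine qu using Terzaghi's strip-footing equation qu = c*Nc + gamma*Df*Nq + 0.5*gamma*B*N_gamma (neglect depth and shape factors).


Result: 1380.43 kPa

Derivation:
Compute qu = c*Nc + gamma*Df*Nq + 0.5*gamma*B*N_gamma
Term 1: 25.9 * 22.25 = 576.275
Term 2: 20.0 * 2.6 * 11.85 = 616.2
Term 3: 0.5 * 20.0 * 1.5 * 12.53 = 187.95
qu = 576.275 + 616.2 + 187.95
qu = 1380.43 kPa


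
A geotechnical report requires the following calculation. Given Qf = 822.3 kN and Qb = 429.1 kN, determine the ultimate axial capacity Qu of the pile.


Using Qu = Qf + Qb
Qu = 822.3 + 429.1
Qu = 1251.4 kN


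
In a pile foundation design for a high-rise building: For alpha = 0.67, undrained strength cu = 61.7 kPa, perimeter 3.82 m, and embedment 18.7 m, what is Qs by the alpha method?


Using Qs = alpha * cu * perimeter * L
Qs = 0.67 * 61.7 * 3.82 * 18.7
Qs = 2953.01 kN


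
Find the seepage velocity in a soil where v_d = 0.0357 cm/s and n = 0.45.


Using v_s = v_d / n
v_s = 0.0357 / 0.45
v_s = 0.07933 cm/s


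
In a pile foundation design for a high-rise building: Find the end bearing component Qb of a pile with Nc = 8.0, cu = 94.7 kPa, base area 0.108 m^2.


Using Qb = Nc * cu * Ab
Qb = 8.0 * 94.7 * 0.108
Qb = 81.82 kN


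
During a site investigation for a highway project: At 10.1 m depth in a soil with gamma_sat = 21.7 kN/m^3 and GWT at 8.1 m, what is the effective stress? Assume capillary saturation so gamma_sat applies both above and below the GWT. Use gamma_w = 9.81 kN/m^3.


Total stress = gamma_sat * depth
sigma = 21.7 * 10.1 = 219.17 kPa
Pore water pressure u = gamma_w * (depth - d_wt)
u = 9.81 * (10.1 - 8.1) = 19.62 kPa
Effective stress = sigma - u
sigma' = 219.17 - 19.62 = 199.55 kPa


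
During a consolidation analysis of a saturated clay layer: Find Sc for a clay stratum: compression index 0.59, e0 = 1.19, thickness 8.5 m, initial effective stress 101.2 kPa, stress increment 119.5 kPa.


Using Sc = Cc * H / (1 + e0) * log10((sigma0 + delta_sigma) / sigma0)
Stress ratio = (101.2 + 119.5) / 101.2 = 2.18083
log10(2.18083) = 0.338622
Cc * H / (1 + e0) = 0.59 * 8.5 / (1 + 1.19) = 2.28995
Sc = 2.28995 * 0.338622
Sc = 0.7754 m


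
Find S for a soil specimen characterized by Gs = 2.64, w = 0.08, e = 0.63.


Using S = Gs * w / e
S = 2.64 * 0.08 / 0.63
S = 0.3352


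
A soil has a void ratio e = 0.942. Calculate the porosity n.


Result: 0.4851

Derivation:
Using the relation n = e / (1 + e)
n = 0.942 / (1 + 0.942)
n = 0.942 / 1.942
n = 0.4851


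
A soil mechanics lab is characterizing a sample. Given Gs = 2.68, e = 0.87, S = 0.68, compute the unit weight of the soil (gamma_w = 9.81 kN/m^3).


Using gamma = gamma_w * (Gs + S*e) / (1 + e)
Numerator: Gs + S*e = 2.68 + 0.68*0.87 = 3.2716
Denominator: 1 + e = 1 + 0.87 = 1.87
gamma = 9.81 * 3.2716 / 1.87
gamma = 17.163 kN/m^3


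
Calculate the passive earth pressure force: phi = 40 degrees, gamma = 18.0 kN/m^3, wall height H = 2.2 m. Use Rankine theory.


Compute passive earth pressure coefficient:
Kp = tan^2(45 + phi/2) = tan^2(65.0) = 4.59891
Compute passive force:
Pp = 0.5 * Kp * gamma * H^2
Pp = 0.5 * 4.59891 * 18.0 * 2.2^2
Pp = 200.33 kN/m


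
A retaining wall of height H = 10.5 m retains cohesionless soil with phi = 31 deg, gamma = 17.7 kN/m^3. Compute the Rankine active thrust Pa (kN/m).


Compute active earth pressure coefficient:
Ka = tan^2(45 - phi/2) = tan^2(29.5) = 0.320099
Compute active force:
Pa = 0.5 * Ka * gamma * H^2
Pa = 0.5 * 0.320099 * 17.7 * 10.5^2
Pa = 312.32 kN/m


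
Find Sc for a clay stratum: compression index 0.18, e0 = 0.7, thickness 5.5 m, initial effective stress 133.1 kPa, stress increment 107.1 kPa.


Using Sc = Cc * H / (1 + e0) * log10((sigma0 + delta_sigma) / sigma0)
Stress ratio = (133.1 + 107.1) / 133.1 = 1.80466
log10(1.80466) = 0.256395
Cc * H / (1 + e0) = 0.18 * 5.5 / (1 + 0.7) = 0.582353
Sc = 0.582353 * 0.256395
Sc = 0.1493 m


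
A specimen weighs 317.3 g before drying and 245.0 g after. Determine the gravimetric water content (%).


Result: 29.51 %

Derivation:
Using w = (m_wet - m_dry) / m_dry * 100
m_wet - m_dry = 317.3 - 245.0 = 72.3 g
w = 72.3 / 245.0 * 100
w = 29.51 %


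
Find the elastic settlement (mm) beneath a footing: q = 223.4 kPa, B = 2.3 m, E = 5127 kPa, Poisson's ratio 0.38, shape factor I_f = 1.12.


Result: 96.037 mm

Derivation:
Using Se = q * B * (1 - nu^2) * I_f / E
1 - nu^2 = 1 - 0.38^2 = 0.8556
Se = 223.4 * 2.3 * 0.8556 * 1.12 / 5127
Se = 0.096037 m
Convert to mm: Se = 0.096037 * 1000 = 96.037 mm


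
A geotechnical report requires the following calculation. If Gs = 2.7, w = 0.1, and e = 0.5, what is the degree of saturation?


Using S = Gs * w / e
S = 2.7 * 0.1 / 0.5
S = 0.54


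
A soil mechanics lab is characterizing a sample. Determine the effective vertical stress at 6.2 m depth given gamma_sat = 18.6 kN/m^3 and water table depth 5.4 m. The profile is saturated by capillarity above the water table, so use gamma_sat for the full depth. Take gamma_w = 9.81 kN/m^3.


Total stress = gamma_sat * depth
sigma = 18.6 * 6.2 = 115.32 kPa
Pore water pressure u = gamma_w * (depth - d_wt)
u = 9.81 * (6.2 - 5.4) = 7.848 kPa
Effective stress = sigma - u
sigma' = 115.32 - 7.848 = 107.47 kPa


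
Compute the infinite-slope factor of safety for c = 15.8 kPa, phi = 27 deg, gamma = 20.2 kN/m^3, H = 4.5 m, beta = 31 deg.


Result: 1.242

Derivation:
Using Fs = c / (gamma*H*sin(beta)*cos(beta)) + tan(phi)/tan(beta)
Cohesion contribution = 15.8 / (20.2*4.5*sin(31)*cos(31))
Cohesion contribution = 0.393721
Friction contribution = tan(27)/tan(31) = 0.847993
Fs = 0.393721 + 0.847993
Fs = 1.242


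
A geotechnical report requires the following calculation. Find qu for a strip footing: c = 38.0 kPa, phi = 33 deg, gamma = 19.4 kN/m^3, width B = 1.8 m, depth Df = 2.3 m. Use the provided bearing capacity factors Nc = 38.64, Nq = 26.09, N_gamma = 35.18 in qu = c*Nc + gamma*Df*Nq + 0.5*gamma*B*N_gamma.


Compute qu = c*Nc + gamma*Df*Nq + 0.5*gamma*B*N_gamma
Term 1: 38.0 * 38.64 = 1468.32
Term 2: 19.4 * 2.3 * 26.09 = 1164.1358
Term 3: 0.5 * 19.4 * 1.8 * 35.18 = 614.2428
qu = 1468.32 + 1164.1358 + 614.2428
qu = 3246.7 kPa


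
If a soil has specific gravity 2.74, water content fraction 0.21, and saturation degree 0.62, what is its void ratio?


Using the relation e = Gs * w / S
e = 2.74 * 0.21 / 0.62
e = 0.9281


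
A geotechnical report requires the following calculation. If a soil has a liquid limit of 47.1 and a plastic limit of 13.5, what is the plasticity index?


Using PI = LL - PL
PI = 47.1 - 13.5
PI = 33.6


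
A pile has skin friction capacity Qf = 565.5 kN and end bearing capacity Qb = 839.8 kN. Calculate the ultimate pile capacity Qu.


Using Qu = Qf + Qb
Qu = 565.5 + 839.8
Qu = 1405.3 kN


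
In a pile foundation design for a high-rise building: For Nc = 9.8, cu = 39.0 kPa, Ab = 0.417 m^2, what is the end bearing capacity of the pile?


Using Qb = Nc * cu * Ab
Qb = 9.8 * 39.0 * 0.417
Qb = 159.38 kN


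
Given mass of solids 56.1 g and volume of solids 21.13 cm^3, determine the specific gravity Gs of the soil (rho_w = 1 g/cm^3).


Using Gs = m_s / (V_s * rho_w)
Since rho_w = 1 g/cm^3:
Gs = 56.1 / 21.13
Gs = 2.655


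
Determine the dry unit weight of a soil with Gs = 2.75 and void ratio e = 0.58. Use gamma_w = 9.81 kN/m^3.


Using gamma_d = Gs * gamma_w / (1 + e)
gamma_d = 2.75 * 9.81 / (1 + 0.58)
gamma_d = 2.75 * 9.81 / 1.58
gamma_d = 17.074 kN/m^3


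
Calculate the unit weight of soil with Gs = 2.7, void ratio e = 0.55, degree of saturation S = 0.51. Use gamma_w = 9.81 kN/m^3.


Using gamma = gamma_w * (Gs + S*e) / (1 + e)
Numerator: Gs + S*e = 2.7 + 0.51*0.55 = 2.9805
Denominator: 1 + e = 1 + 0.55 = 1.55
gamma = 9.81 * 2.9805 / 1.55
gamma = 18.864 kN/m^3


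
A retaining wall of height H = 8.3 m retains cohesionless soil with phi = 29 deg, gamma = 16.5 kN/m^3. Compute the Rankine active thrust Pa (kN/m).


Compute active earth pressure coefficient:
Ka = tan^2(45 - phi/2) = tan^2(30.5) = 0.346974
Compute active force:
Pa = 0.5 * Ka * gamma * H^2
Pa = 0.5 * 0.346974 * 16.5 * 8.3^2
Pa = 197.2 kN/m


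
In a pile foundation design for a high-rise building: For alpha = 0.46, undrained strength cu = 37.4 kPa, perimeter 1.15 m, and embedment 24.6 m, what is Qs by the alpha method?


Result: 486.7 kN

Derivation:
Using Qs = alpha * cu * perimeter * L
Qs = 0.46 * 37.4 * 1.15 * 24.6
Qs = 486.7 kN


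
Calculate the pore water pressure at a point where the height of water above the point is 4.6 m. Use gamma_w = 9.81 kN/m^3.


Using u = gamma_w * h_w
u = 9.81 * 4.6
u = 45.13 kPa


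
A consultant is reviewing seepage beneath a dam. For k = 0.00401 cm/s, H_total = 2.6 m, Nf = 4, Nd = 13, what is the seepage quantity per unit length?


Result: 3.208e-05 m^3/s per m

Derivation:
Convert k to m/s for unit consistency with H:
k = 0.00401 cm/s = 0.00401 / 100 m/s = 4.01e-05 m/s
Using q = k * H * Nf / Nd
Nf / Nd = 4 / 13 = 0.3077
q = 4.01e-05 * 2.6 * 0.3077
q = 3.208e-05 m^3/s per m


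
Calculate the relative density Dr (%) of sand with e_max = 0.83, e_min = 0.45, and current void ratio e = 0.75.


Result: 21.05 %

Derivation:
Using Dr = (e_max - e) / (e_max - e_min) * 100
e_max - e = 0.83 - 0.75 = 0.08
e_max - e_min = 0.83 - 0.45 = 0.38
Dr = 0.08 / 0.38 * 100
Dr = 21.05 %


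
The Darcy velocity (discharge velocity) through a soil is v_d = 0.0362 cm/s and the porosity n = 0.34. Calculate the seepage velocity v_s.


Using v_s = v_d / n
v_s = 0.0362 / 0.34
v_s = 0.10647 cm/s


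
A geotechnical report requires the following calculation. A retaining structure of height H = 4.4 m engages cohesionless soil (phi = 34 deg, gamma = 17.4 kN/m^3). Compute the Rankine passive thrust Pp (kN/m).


Compute passive earth pressure coefficient:
Kp = tan^2(45 + phi/2) = tan^2(62.0) = 3.537132
Compute passive force:
Pp = 0.5 * Kp * gamma * H^2
Pp = 0.5 * 3.537132 * 17.4 * 4.4^2
Pp = 595.77 kN/m


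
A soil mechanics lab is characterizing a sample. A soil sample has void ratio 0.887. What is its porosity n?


Using the relation n = e / (1 + e)
n = 0.887 / (1 + 0.887)
n = 0.887 / 1.887
n = 0.4701


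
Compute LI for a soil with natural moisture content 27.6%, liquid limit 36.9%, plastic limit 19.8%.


First compute the plasticity index:
PI = LL - PL = 36.9 - 19.8 = 17.1
Then compute the liquidity index:
LI = (w - PL) / PI
LI = (27.6 - 19.8) / 17.1
LI = 0.456


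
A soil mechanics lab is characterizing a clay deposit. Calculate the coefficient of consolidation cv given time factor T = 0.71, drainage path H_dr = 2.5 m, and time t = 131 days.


Using cv = T * H_dr^2 / t
H_dr^2 = 2.5^2 = 6.25
cv = 0.71 * 6.25 / 131
cv = 0.03387 m^2/day


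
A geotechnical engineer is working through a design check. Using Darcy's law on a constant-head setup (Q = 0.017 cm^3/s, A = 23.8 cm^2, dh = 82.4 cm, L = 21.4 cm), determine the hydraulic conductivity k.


Result: 0.000186 cm/s

Derivation:
Compute hydraulic gradient:
i = dh / L = 82.4 / 21.4 = 3.85047
Then apply Darcy's law:
k = Q / (A * i)
k = 0.017 / (23.8 * 3.85047)
k = 0.017 / 91.6411
k = 0.000186 cm/s


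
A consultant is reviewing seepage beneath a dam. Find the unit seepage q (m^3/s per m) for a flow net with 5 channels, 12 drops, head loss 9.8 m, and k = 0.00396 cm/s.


Convert k to m/s for unit consistency with H:
k = 0.00396 cm/s = 0.00396 / 100 m/s = 3.96e-05 m/s
Using q = k * H * Nf / Nd
Nf / Nd = 5 / 12 = 0.4167
q = 3.96e-05 * 9.8 * 0.4167
q = 0.0001617 m^3/s per m


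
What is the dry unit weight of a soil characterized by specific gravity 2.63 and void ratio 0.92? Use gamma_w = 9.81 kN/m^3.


Using gamma_d = Gs * gamma_w / (1 + e)
gamma_d = 2.63 * 9.81 / (1 + 0.92)
gamma_d = 2.63 * 9.81 / 1.92
gamma_d = 13.438 kN/m^3


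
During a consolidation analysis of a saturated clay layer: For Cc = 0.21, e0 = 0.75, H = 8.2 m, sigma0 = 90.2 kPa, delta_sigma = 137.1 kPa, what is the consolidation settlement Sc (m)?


Result: 0.395 m

Derivation:
Using Sc = Cc * H / (1 + e0) * log10((sigma0 + delta_sigma) / sigma0)
Stress ratio = (90.2 + 137.1) / 90.2 = 2.51996
log10(2.51996) = 0.401393
Cc * H / (1 + e0) = 0.21 * 8.2 / (1 + 0.75) = 0.984
Sc = 0.984 * 0.401393
Sc = 0.395 m


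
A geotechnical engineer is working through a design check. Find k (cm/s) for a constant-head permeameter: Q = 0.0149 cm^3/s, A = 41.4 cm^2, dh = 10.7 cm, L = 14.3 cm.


Result: 0.000481 cm/s

Derivation:
Compute hydraulic gradient:
i = dh / L = 10.7 / 14.3 = 0.748252
Then apply Darcy's law:
k = Q / (A * i)
k = 0.0149 / (41.4 * 0.748252)
k = 0.0149 / 30.9776
k = 0.000481 cm/s


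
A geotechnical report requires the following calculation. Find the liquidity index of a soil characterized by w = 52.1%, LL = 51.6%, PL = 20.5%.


First compute the plasticity index:
PI = LL - PL = 51.6 - 20.5 = 31.1
Then compute the liquidity index:
LI = (w - PL) / PI
LI = (52.1 - 20.5) / 31.1
LI = 1.016


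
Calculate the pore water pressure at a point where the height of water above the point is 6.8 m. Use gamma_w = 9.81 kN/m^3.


Using u = gamma_w * h_w
u = 9.81 * 6.8
u = 66.71 kPa


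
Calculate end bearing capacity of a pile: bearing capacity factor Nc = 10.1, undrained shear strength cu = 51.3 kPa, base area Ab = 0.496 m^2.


Using Qb = Nc * cu * Ab
Qb = 10.1 * 51.3 * 0.496
Qb = 256.99 kN


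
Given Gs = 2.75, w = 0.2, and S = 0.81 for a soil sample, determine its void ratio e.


Result: 0.679

Derivation:
Using the relation e = Gs * w / S
e = 2.75 * 0.2 / 0.81
e = 0.679


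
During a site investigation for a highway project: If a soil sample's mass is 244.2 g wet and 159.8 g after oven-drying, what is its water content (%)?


Result: 52.82 %

Derivation:
Using w = (m_wet - m_dry) / m_dry * 100
m_wet - m_dry = 244.2 - 159.8 = 84.4 g
w = 84.4 / 159.8 * 100
w = 52.82 %


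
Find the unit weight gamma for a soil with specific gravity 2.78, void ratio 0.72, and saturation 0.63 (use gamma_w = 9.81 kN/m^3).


Using gamma = gamma_w * (Gs + S*e) / (1 + e)
Numerator: Gs + S*e = 2.78 + 0.63*0.72 = 3.2336
Denominator: 1 + e = 1 + 0.72 = 1.72
gamma = 9.81 * 3.2336 / 1.72
gamma = 18.443 kN/m^3


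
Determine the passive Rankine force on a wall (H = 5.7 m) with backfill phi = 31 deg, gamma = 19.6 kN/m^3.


Result: 994.7 kN/m

Derivation:
Compute passive earth pressure coefficient:
Kp = tan^2(45 + phi/2) = tan^2(60.5) = 3.124035
Compute passive force:
Pp = 0.5 * Kp * gamma * H^2
Pp = 0.5 * 3.124035 * 19.6 * 5.7^2
Pp = 994.7 kN/m


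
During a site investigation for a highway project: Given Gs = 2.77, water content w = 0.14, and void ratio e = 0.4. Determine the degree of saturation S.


Using S = Gs * w / e
S = 2.77 * 0.14 / 0.4
S = 0.9695


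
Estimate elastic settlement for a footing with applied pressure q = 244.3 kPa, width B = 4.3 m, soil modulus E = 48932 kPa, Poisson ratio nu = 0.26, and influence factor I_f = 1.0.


Using Se = q * B * (1 - nu^2) * I_f / E
1 - nu^2 = 1 - 0.26^2 = 0.9324
Se = 244.3 * 4.3 * 0.9324 * 1.0 / 48932
Se = 0.020017 m
Convert to mm: Se = 0.020017 * 1000 = 20.017 mm


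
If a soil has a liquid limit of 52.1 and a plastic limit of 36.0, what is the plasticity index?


Using PI = LL - PL
PI = 52.1 - 36.0
PI = 16.1


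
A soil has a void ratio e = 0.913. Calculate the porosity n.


Result: 0.4773

Derivation:
Using the relation n = e / (1 + e)
n = 0.913 / (1 + 0.913)
n = 0.913 / 1.913
n = 0.4773


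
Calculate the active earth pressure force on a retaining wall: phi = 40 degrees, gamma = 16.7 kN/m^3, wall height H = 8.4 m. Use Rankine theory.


Compute active earth pressure coefficient:
Ka = tan^2(45 - phi/2) = tan^2(25.0) = 0.217443
Compute active force:
Pa = 0.5 * Ka * gamma * H^2
Pa = 0.5 * 0.217443 * 16.7 * 8.4^2
Pa = 128.11 kN/m


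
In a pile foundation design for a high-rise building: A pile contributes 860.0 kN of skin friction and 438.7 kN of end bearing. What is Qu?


Using Qu = Qf + Qb
Qu = 860.0 + 438.7
Qu = 1298.7 kN


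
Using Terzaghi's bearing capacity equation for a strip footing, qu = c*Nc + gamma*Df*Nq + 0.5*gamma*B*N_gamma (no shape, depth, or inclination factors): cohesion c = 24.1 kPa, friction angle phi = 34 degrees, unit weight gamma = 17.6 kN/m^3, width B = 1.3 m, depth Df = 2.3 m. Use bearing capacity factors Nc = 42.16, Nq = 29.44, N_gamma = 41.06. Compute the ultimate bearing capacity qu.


Result: 2677.51 kPa

Derivation:
Compute qu = c*Nc + gamma*Df*Nq + 0.5*gamma*B*N_gamma
Term 1: 24.1 * 42.16 = 1016.056
Term 2: 17.6 * 2.3 * 29.44 = 1191.7312
Term 3: 0.5 * 17.6 * 1.3 * 41.06 = 469.7264
qu = 1016.056 + 1191.7312 + 469.7264
qu = 2677.51 kPa


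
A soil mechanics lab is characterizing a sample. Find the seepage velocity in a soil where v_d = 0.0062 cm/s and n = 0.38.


Using v_s = v_d / n
v_s = 0.0062 / 0.38
v_s = 0.01632 cm/s


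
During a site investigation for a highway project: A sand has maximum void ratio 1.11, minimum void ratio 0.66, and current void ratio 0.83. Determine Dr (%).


Result: 62.22 %

Derivation:
Using Dr = (e_max - e) / (e_max - e_min) * 100
e_max - e = 1.11 - 0.83 = 0.28
e_max - e_min = 1.11 - 0.66 = 0.45
Dr = 0.28 / 0.45 * 100
Dr = 62.22 %


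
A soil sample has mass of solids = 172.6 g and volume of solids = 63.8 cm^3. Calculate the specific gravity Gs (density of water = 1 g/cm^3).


Result: 2.705

Derivation:
Using Gs = m_s / (V_s * rho_w)
Since rho_w = 1 g/cm^3:
Gs = 172.6 / 63.8
Gs = 2.705


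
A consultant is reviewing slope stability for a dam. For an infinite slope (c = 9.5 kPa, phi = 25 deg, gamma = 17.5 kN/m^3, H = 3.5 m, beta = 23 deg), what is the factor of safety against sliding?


Result: 1.53

Derivation:
Using Fs = c / (gamma*H*sin(beta)*cos(beta)) + tan(phi)/tan(beta)
Cohesion contribution = 9.5 / (17.5*3.5*sin(23)*cos(23))
Cohesion contribution = 0.431234
Friction contribution = tan(25)/tan(23) = 1.09855
Fs = 0.431234 + 1.09855
Fs = 1.53


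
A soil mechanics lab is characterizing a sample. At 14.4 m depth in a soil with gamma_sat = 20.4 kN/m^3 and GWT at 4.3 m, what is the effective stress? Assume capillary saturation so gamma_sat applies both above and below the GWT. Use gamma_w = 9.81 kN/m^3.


Result: 194.68 kPa

Derivation:
Total stress = gamma_sat * depth
sigma = 20.4 * 14.4 = 293.76 kPa
Pore water pressure u = gamma_w * (depth - d_wt)
u = 9.81 * (14.4 - 4.3) = 99.081 kPa
Effective stress = sigma - u
sigma' = 293.76 - 99.081 = 194.68 kPa


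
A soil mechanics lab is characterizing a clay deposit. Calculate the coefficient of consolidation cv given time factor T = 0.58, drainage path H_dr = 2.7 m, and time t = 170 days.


Result: 0.02487 m^2/day

Derivation:
Using cv = T * H_dr^2 / t
H_dr^2 = 2.7^2 = 7.29
cv = 0.58 * 7.29 / 170
cv = 0.02487 m^2/day


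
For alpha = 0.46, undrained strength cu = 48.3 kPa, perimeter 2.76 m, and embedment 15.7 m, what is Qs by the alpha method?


Using Qs = alpha * cu * perimeter * L
Qs = 0.46 * 48.3 * 2.76 * 15.7
Qs = 962.75 kN


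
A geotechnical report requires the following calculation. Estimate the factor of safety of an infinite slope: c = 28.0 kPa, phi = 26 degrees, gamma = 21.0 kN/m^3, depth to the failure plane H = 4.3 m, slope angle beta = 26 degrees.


Using Fs = c / (gamma*H*sin(beta)*cos(beta)) + tan(phi)/tan(beta)
Cohesion contribution = 28.0 / (21.0*4.3*sin(26)*cos(26))
Cohesion contribution = 0.786988
Friction contribution = tan(26)/tan(26) = 1
Fs = 0.786988 + 1
Fs = 1.787


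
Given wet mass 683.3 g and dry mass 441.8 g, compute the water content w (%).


Result: 54.66 %

Derivation:
Using w = (m_wet - m_dry) / m_dry * 100
m_wet - m_dry = 683.3 - 441.8 = 241.5 g
w = 241.5 / 441.8 * 100
w = 54.66 %


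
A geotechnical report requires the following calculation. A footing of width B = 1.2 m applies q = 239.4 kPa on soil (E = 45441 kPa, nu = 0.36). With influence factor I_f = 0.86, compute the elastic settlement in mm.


Using Se = q * B * (1 - nu^2) * I_f / E
1 - nu^2 = 1 - 0.36^2 = 0.8704
Se = 239.4 * 1.2 * 0.8704 * 0.86 / 45441
Se = 0.004732 m
Convert to mm: Se = 0.004732 * 1000 = 4.732 mm


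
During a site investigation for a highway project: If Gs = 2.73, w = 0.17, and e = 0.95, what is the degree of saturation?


Using S = Gs * w / e
S = 2.73 * 0.17 / 0.95
S = 0.4885


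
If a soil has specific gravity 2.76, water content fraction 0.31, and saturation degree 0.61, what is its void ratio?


Using the relation e = Gs * w / S
e = 2.76 * 0.31 / 0.61
e = 1.4026


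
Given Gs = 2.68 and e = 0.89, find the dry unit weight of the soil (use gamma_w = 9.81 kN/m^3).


Result: 13.91 kN/m^3

Derivation:
Using gamma_d = Gs * gamma_w / (1 + e)
gamma_d = 2.68 * 9.81 / (1 + 0.89)
gamma_d = 2.68 * 9.81 / 1.89
gamma_d = 13.91 kN/m^3


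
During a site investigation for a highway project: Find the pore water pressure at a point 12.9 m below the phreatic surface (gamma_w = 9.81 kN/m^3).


Using u = gamma_w * h_w
u = 9.81 * 12.9
u = 126.55 kPa


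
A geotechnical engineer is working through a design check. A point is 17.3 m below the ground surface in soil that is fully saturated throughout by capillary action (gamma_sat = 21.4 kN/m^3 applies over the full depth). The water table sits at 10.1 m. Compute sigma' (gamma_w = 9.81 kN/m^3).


Total stress = gamma_sat * depth
sigma = 21.4 * 17.3 = 370.22 kPa
Pore water pressure u = gamma_w * (depth - d_wt)
u = 9.81 * (17.3 - 10.1) = 70.632 kPa
Effective stress = sigma - u
sigma' = 370.22 - 70.632 = 299.59 kPa


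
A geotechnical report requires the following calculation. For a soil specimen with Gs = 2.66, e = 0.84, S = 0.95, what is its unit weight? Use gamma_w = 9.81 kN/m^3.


Result: 18.436 kN/m^3

Derivation:
Using gamma = gamma_w * (Gs + S*e) / (1 + e)
Numerator: Gs + S*e = 2.66 + 0.95*0.84 = 3.458
Denominator: 1 + e = 1 + 0.84 = 1.84
gamma = 9.81 * 3.458 / 1.84
gamma = 18.436 kN/m^3


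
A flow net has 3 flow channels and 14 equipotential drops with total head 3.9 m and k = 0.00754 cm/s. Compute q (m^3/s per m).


Result: 6.301e-05 m^3/s per m

Derivation:
Convert k to m/s for unit consistency with H:
k = 0.00754 cm/s = 0.00754 / 100 m/s = 7.54e-05 m/s
Using q = k * H * Nf / Nd
Nf / Nd = 3 / 14 = 0.2143
q = 7.54e-05 * 3.9 * 0.2143
q = 6.301e-05 m^3/s per m


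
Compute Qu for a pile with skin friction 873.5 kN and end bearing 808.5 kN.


Using Qu = Qf + Qb
Qu = 873.5 + 808.5
Qu = 1682.0 kN


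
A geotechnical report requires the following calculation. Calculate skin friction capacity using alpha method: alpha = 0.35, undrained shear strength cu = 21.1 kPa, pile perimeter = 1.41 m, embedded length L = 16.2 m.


Using Qs = alpha * cu * perimeter * L
Qs = 0.35 * 21.1 * 1.41 * 16.2
Qs = 168.69 kN


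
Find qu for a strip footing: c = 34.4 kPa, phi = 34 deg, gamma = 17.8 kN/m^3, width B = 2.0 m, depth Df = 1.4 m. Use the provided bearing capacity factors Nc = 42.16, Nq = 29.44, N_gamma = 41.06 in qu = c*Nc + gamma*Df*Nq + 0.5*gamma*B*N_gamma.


Result: 2914.82 kPa

Derivation:
Compute qu = c*Nc + gamma*Df*Nq + 0.5*gamma*B*N_gamma
Term 1: 34.4 * 42.16 = 1450.304
Term 2: 17.8 * 1.4 * 29.44 = 733.6448
Term 3: 0.5 * 17.8 * 2.0 * 41.06 = 730.868
qu = 1450.304 + 733.6448 + 730.868
qu = 2914.82 kPa


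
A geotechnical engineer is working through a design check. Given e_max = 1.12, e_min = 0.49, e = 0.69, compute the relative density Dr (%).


Using Dr = (e_max - e) / (e_max - e_min) * 100
e_max - e = 1.12 - 0.69 = 0.43
e_max - e_min = 1.12 - 0.49 = 0.63
Dr = 0.43 / 0.63 * 100
Dr = 68.25 %


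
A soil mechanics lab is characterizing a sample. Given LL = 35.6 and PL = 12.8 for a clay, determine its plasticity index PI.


Using PI = LL - PL
PI = 35.6 - 12.8
PI = 22.8


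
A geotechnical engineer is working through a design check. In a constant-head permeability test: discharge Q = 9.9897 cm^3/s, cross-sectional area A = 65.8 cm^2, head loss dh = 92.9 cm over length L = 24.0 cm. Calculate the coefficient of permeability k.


Compute hydraulic gradient:
i = dh / L = 92.9 / 24.0 = 3.87083
Then apply Darcy's law:
k = Q / (A * i)
k = 9.9897 / (65.8 * 3.87083)
k = 9.9897 / 254.701
k = 0.039221 cm/s


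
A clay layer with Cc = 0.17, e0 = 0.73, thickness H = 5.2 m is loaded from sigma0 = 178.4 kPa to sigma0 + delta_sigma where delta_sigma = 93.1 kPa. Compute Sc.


Result: 0.0932 m

Derivation:
Using Sc = Cc * H / (1 + e0) * log10((sigma0 + delta_sigma) / sigma0)
Stress ratio = (178.4 + 93.1) / 178.4 = 1.52186
log10(1.52186) = 0.182375
Cc * H / (1 + e0) = 0.17 * 5.2 / (1 + 0.73) = 0.510983
Sc = 0.510983 * 0.182375
Sc = 0.0932 m


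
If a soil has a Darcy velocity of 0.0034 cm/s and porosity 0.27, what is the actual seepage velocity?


Using v_s = v_d / n
v_s = 0.0034 / 0.27
v_s = 0.01259 cm/s


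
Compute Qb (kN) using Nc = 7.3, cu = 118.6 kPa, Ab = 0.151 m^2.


Using Qb = Nc * cu * Ab
Qb = 7.3 * 118.6 * 0.151
Qb = 130.73 kN


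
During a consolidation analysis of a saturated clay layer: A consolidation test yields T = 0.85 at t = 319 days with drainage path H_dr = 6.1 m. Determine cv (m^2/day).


Result: 0.09915 m^2/day

Derivation:
Using cv = T * H_dr^2 / t
H_dr^2 = 6.1^2 = 37.21
cv = 0.85 * 37.21 / 319
cv = 0.09915 m^2/day


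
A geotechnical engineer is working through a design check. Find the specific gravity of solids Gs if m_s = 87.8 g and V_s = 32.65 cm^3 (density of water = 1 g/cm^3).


Result: 2.689

Derivation:
Using Gs = m_s / (V_s * rho_w)
Since rho_w = 1 g/cm^3:
Gs = 87.8 / 32.65
Gs = 2.689


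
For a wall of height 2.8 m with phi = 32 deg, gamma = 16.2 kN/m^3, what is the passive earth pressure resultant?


Compute passive earth pressure coefficient:
Kp = tan^2(45 + phi/2) = tan^2(61.0) = 3.254588
Compute passive force:
Pp = 0.5 * Kp * gamma * H^2
Pp = 0.5 * 3.254588 * 16.2 * 2.8^2
Pp = 206.68 kN/m


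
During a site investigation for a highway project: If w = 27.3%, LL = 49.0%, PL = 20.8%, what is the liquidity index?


First compute the plasticity index:
PI = LL - PL = 49.0 - 20.8 = 28.2
Then compute the liquidity index:
LI = (w - PL) / PI
LI = (27.3 - 20.8) / 28.2
LI = 0.23


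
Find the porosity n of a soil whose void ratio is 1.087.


Using the relation n = e / (1 + e)
n = 1.087 / (1 + 1.087)
n = 1.087 / 2.087
n = 0.5208


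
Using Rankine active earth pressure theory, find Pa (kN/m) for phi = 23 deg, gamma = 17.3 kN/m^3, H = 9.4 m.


Result: 334.84 kN/m

Derivation:
Compute active earth pressure coefficient:
Ka = tan^2(45 - phi/2) = tan^2(33.5) = 0.438092
Compute active force:
Pa = 0.5 * Ka * gamma * H^2
Pa = 0.5 * 0.438092 * 17.3 * 9.4^2
Pa = 334.84 kN/m


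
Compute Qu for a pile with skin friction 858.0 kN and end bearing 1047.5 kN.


Result: 1905.5 kN

Derivation:
Using Qu = Qf + Qb
Qu = 858.0 + 1047.5
Qu = 1905.5 kN


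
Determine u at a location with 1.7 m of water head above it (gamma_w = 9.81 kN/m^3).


Using u = gamma_w * h_w
u = 9.81 * 1.7
u = 16.68 kPa


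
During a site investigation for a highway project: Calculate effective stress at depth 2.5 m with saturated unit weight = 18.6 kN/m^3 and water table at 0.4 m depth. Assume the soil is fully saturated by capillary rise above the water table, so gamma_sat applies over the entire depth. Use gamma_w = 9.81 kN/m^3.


Total stress = gamma_sat * depth
sigma = 18.6 * 2.5 = 46.5 kPa
Pore water pressure u = gamma_w * (depth - d_wt)
u = 9.81 * (2.5 - 0.4) = 20.601 kPa
Effective stress = sigma - u
sigma' = 46.5 - 20.601 = 25.9 kPa


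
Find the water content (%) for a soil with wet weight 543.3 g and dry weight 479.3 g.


Result: 13.35 %

Derivation:
Using w = (m_wet - m_dry) / m_dry * 100
m_wet - m_dry = 543.3 - 479.3 = 64.0 g
w = 64.0 / 479.3 * 100
w = 13.35 %


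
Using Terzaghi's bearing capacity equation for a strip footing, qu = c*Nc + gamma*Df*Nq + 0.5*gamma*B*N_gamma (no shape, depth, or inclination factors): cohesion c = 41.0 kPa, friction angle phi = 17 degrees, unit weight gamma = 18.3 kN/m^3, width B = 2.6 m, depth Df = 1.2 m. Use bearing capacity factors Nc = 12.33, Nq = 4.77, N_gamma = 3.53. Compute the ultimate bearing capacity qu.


Compute qu = c*Nc + gamma*Df*Nq + 0.5*gamma*B*N_gamma
Term 1: 41.0 * 12.33 = 505.53
Term 2: 18.3 * 1.2 * 4.77 = 104.7492
Term 3: 0.5 * 18.3 * 2.6 * 3.53 = 83.9787
qu = 505.53 + 104.7492 + 83.9787
qu = 694.26 kPa


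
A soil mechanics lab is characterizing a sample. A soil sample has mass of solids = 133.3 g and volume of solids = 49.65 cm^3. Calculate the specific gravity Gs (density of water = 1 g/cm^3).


Using Gs = m_s / (V_s * rho_w)
Since rho_w = 1 g/cm^3:
Gs = 133.3 / 49.65
Gs = 2.685


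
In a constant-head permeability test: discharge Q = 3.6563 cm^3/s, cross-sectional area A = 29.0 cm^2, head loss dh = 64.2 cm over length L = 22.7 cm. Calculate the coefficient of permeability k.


Compute hydraulic gradient:
i = dh / L = 64.2 / 22.7 = 2.82819
Then apply Darcy's law:
k = Q / (A * i)
k = 3.6563 / (29.0 * 2.82819)
k = 3.6563 / 82.0176
k = 0.044579 cm/s


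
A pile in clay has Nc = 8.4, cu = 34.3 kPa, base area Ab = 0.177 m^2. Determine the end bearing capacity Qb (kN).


Using Qb = Nc * cu * Ab
Qb = 8.4 * 34.3 * 0.177
Qb = 51.0 kN


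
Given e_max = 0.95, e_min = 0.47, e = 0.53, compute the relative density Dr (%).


Using Dr = (e_max - e) / (e_max - e_min) * 100
e_max - e = 0.95 - 0.53 = 0.42
e_max - e_min = 0.95 - 0.47 = 0.48
Dr = 0.42 / 0.48 * 100
Dr = 87.5 %


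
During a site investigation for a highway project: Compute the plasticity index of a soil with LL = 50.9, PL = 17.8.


Result: 33.1

Derivation:
Using PI = LL - PL
PI = 50.9 - 17.8
PI = 33.1


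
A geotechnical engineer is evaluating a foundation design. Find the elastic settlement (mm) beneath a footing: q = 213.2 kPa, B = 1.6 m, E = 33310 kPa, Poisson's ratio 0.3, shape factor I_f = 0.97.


Result: 9.04 mm

Derivation:
Using Se = q * B * (1 - nu^2) * I_f / E
1 - nu^2 = 1 - 0.3^2 = 0.91
Se = 213.2 * 1.6 * 0.91 * 0.97 / 33310
Se = 0.009040 m
Convert to mm: Se = 0.009040 * 1000 = 9.04 mm
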